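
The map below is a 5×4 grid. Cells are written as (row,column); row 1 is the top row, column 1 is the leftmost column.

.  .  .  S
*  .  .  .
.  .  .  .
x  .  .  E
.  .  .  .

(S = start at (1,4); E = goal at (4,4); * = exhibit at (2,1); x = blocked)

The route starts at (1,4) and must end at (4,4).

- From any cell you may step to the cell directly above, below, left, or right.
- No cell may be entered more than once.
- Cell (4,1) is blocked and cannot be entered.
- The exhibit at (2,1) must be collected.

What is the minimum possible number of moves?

9

Any route passes through (2,1) somewhere between (1,4) and (4,4). Summing Manhattan distances along the two legs ((1,4) → (2,1) → (4,4)) gives a lower bound of 4 + 5 = 9 moves.
A route of 9 moves achieves this: (1,4) → (2,4) → (2,3) → (2,2) → (2,1) → (3,1) → (3,2) → (4,2) → (4,3) → (4,4).
Since 9 matches the lower bound, it is optimal.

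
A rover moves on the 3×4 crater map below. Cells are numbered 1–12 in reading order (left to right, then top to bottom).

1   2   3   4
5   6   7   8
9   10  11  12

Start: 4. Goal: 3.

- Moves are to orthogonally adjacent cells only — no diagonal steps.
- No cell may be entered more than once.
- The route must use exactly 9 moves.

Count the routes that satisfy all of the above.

9

Need simple routes of exactly 9 moves from 4 to 3 (Manhattan distance 1, so 4 moves are spent on a detour and 4 undoing it).
Branch systematically from the start, pruning whenever the remaining move budget drops below the Manhattan distance to 3 or differs from it in parity. Every completion starts via 8: 9 (no valid completion starts via 3).
That gives 9 routes.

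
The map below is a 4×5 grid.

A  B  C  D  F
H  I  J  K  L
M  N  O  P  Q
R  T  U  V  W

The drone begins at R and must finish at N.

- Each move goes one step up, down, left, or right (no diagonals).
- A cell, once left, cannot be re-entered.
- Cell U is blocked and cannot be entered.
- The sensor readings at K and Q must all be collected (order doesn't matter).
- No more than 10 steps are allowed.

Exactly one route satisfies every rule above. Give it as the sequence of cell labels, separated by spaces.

R M H I J K L Q P O N

The budget equals the shortest possible length, so every move has to be on a shortest route through the required cells.
Route from R: up 2 to H, right 4 to L, down 1 to Q, left 3 to N — 10 moves in all.
Check: all required cells visited; 10 ≤ 10 moves.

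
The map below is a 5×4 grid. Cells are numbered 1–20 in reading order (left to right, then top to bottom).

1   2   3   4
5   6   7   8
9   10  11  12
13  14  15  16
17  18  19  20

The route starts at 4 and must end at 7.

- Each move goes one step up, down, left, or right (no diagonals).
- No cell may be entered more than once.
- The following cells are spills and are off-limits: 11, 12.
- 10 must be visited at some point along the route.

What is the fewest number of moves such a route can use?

Any route passes through 10 somewhere between 4 and 7. Summing Manhattan distances along the two legs (4 → 10 → 7) gives a lower bound of 4 + 2 = 6 moves.
The shortest route satisfying every rule uses 8 moves: 4 → 3 → 2 → 1 → 5 → 9 → 10 → 6 → 7.
The bound of 6 isn't tight here; checking systematically, no route of length 6 through 7 satisfies every constraint, so 8 is the minimum.

8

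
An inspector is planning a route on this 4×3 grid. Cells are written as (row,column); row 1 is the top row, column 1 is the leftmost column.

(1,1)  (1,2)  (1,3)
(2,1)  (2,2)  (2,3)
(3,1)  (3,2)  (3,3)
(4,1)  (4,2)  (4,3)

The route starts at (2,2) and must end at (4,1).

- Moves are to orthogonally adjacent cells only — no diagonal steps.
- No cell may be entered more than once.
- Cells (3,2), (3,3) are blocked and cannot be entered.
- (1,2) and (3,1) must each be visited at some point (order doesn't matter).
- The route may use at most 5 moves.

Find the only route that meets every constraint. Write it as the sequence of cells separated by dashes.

The budget equals the shortest possible length, so every move has to be on a shortest route through the required cells.
Route from (2,2): up to (1,2), left to (1,1), 3× down (reaching (4,1)) — 5 moves in all.
Check: all required cells visited; 5 ≤ 5 moves.

(2,2) - (1,2) - (1,1) - (2,1) - (3,1) - (4,1)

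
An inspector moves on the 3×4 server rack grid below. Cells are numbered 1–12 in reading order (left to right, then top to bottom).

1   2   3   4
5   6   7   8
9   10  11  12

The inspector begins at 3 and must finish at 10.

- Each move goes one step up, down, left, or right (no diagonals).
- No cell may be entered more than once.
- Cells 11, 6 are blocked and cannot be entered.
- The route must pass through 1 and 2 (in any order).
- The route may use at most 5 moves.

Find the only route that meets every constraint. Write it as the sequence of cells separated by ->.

Any route must reach 1 and 2 and still end at 10 within 5 moves, so the order of the required stops is forced.
Route from 3: 2× left (reaching 1), 2× down (reaching 9), right to 10 — 5 moves in all.
Check: all required cells visited; 5 ≤ 5 moves.

3 -> 2 -> 1 -> 5 -> 9 -> 10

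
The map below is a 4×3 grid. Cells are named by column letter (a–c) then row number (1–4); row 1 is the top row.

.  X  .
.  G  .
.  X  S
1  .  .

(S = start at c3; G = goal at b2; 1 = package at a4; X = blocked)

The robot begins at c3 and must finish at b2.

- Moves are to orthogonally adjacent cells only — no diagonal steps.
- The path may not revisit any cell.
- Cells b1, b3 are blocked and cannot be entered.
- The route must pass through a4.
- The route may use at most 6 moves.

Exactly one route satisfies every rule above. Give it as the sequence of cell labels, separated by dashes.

Any route must reach a4 and still end at b2 within 6 moves, so the order of the required stops is forced.
Route from c3: down to c4, 2× left (reaching a4), 2× up (reaching a2), right to b2 — 6 moves in all.
Check: all required cells visited; 6 ≤ 6 moves.

c3 - c4 - b4 - a4 - a3 - a2 - b2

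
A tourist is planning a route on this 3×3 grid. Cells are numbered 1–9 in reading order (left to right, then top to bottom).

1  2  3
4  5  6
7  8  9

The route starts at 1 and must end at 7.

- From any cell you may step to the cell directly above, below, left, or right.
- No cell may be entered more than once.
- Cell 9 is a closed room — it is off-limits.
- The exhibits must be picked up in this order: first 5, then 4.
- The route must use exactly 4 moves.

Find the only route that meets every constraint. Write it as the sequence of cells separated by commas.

The waypoints must appear in the order 5, 4, with no cell reused.
Route from 1: right to 2, down to 5, left to 4, down to 7 — 4 moves in all.
Check: order respected (5 at step 2, 4 at step 3); 4 moves as required.

1, 2, 5, 4, 7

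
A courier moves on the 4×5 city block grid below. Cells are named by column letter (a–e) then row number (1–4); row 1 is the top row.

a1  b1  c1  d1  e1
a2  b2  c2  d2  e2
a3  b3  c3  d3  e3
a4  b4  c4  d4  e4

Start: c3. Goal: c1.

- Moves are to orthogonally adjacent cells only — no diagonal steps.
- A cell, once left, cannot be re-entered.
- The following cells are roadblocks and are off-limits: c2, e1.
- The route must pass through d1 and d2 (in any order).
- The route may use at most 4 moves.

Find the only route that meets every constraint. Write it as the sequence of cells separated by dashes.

c3 - d3 - d2 - d1 - c1

The budget equals the shortest possible length, so every move has to be on a shortest route through the required cells.
Route from c3: right to d3, 2× up (reaching d1), left to c1 — 4 moves in all.
Check: all required cells visited; 4 ≤ 4 moves.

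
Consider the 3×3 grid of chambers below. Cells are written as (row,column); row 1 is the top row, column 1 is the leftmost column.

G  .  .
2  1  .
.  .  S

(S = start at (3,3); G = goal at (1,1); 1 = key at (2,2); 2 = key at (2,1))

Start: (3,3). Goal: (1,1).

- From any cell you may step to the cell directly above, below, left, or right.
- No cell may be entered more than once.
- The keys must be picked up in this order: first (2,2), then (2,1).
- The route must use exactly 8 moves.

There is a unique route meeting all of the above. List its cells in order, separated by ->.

(3,3) -> (2,3) -> (1,3) -> (1,2) -> (2,2) -> (3,2) -> (3,1) -> (2,1) -> (1,1)

The waypoints must appear in the order (2,2), (2,1), with no cell reused.
Route from (3,3): 2× up (reaching (1,3)), left to (1,2), 2× down (reaching (3,2)), left to (3,1), 2× up (reaching (1,1)) — 8 moves in all.
Check: order respected (1 at step 4, 2 at step 7); 8 moves as required.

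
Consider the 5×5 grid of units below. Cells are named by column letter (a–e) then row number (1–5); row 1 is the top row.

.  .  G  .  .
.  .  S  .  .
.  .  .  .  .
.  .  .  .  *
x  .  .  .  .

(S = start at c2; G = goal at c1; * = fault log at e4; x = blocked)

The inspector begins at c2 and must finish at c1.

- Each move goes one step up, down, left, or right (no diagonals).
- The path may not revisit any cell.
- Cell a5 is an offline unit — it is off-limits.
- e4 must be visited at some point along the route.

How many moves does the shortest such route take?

Any route passes through e4 somewhere between c2 and c1. Summing Manhattan distances along the two legs (c2 → e4 → c1) gives a lower bound of 4 + 5 = 9 moves.
A route of 9 moves achieves this: c2 → c3 → c4 → d4 → e4 → e3 → e2 → e1 → d1 → c1.
Since 9 matches the lower bound, it is optimal.

9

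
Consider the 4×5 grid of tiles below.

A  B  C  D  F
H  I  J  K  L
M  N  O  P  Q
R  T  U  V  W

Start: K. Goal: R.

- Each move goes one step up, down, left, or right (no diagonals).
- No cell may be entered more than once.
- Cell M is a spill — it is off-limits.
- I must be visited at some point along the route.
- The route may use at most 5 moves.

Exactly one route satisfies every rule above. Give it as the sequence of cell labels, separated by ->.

The 5-move cap with required stops at I leaves no slack for detours.
Route from K: left 2 to I, down 2 to T, left 1 to R — 5 moves in all.
Check: all required cells visited; 5 ≤ 5 moves.

K -> J -> I -> N -> T -> R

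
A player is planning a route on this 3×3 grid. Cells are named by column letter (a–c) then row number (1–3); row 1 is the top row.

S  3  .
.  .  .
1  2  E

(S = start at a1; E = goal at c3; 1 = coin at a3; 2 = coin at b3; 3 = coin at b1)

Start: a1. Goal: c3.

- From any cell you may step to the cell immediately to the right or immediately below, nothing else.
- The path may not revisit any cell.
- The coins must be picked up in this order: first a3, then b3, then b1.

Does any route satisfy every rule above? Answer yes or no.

no

b1 lies above b3, so going from b3 to b1 would need an upward move — but moves only go right/down, so b3 cannot be visited before b1.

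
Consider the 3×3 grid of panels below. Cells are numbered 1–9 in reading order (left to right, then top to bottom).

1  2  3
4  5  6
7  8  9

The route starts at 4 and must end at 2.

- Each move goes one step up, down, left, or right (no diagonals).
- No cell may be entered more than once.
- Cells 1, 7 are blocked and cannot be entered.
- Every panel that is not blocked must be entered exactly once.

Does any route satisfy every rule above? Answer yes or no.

yes

One route that works: 4 → 5 → 8 → 9 → 6 → 3 → 2.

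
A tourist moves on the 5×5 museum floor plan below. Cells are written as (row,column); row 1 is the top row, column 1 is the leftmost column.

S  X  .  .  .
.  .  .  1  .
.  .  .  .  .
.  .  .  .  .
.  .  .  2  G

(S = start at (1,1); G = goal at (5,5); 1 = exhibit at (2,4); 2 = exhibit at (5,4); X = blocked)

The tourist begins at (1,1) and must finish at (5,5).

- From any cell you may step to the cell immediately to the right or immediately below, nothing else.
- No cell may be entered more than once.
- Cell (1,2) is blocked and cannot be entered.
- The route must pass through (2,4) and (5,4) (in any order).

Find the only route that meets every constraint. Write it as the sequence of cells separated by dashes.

Moves only go right or down, so the column and row indices never decrease.
Route from (1,1): down 1 to (2,1), right 3 to (2,4), down 3 to (5,4), right 1 to (5,5) — 8 moves in all.
Check: all required cells visited.

(1,1) - (2,1) - (2,2) - (2,3) - (2,4) - (3,4) - (4,4) - (5,4) - (5,5)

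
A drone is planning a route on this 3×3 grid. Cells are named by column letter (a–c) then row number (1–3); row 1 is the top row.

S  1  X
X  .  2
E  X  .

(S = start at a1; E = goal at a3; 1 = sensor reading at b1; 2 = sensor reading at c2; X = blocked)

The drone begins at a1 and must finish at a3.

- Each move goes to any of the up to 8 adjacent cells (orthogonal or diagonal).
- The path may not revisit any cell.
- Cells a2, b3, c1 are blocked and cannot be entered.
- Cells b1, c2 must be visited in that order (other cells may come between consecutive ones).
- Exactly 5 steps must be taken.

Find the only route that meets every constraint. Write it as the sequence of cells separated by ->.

a1 -> b1 -> c2 -> c3 -> b2 -> a3

The waypoints must appear in the order b1, c2, with no cell reused.
Route from a1: right to b1, down-right to c2, down to c3, up-left to b2, down-left to a3 — 5 moves in all.
Check: order respected (1 at step 1, 2 at step 2); 5 moves as required.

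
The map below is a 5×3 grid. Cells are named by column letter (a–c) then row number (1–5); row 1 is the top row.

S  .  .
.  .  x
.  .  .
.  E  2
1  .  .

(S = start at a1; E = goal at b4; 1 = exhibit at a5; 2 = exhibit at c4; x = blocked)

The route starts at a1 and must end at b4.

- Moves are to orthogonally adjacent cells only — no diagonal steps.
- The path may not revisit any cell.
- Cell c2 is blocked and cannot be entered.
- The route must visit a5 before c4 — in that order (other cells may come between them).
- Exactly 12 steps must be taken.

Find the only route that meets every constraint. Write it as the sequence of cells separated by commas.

The waypoints must appear in the order a5, c4, with no cell reused.
Route from a1: right to b1, down to b2, left to a2, 3× down (reaching a5), 2× right (reaching c5), 2× up (reaching c3), left to b3, down to b4 — 12 moves in all.
Check: order respected (1 at step 6, 2 at step 9); 12 moves as required.

a1, b1, b2, a2, a3, a4, a5, b5, c5, c4, c3, b3, b4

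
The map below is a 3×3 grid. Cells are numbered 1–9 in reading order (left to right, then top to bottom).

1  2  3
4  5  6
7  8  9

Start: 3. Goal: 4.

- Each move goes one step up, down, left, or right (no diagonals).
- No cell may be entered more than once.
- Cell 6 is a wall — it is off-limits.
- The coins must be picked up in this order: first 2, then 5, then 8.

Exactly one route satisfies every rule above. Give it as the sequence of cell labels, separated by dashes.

The waypoints must appear in the order 2, 5, 8, with no cell reused.
Route from 3: left 1 to 2, down 2 to 8, left 1 to 7, up 1 to 4 — 5 moves in all.
Check: order respected (2 at step 1, 5 at step 2, 8 at step 3).

3 - 2 - 5 - 8 - 7 - 4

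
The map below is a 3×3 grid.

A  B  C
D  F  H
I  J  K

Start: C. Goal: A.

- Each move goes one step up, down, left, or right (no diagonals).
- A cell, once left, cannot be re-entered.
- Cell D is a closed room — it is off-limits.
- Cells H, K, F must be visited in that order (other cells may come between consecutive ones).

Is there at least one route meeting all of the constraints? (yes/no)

yes

One route that works: C → H → K → J → F → B → A.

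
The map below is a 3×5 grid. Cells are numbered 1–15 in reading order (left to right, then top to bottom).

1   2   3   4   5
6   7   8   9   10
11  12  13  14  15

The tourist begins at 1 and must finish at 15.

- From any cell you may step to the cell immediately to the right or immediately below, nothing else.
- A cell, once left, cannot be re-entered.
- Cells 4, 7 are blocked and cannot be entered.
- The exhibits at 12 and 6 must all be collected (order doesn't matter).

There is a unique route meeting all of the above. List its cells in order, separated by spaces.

1 6 11 12 13 14 15

Moves only go right or down, so the column and row indices never decrease.
Route from 1: 2× down (reaching 11), 4× right (reaching 15) — 6 moves in all.
Check: all required cells visited.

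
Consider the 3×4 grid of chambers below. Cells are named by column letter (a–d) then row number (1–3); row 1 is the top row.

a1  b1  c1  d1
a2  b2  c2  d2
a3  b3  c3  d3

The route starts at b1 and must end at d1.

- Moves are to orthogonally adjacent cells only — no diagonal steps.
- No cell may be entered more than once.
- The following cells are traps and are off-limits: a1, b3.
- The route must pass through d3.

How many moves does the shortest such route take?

6

Any route passes through d3 somewhere between b1 and d1. Summing Manhattan distances along the two legs (b1 → d3 → d1) gives a lower bound of 4 + 2 = 6 moves.
A route of 6 moves achieves this: b1 → b2 → c2 → c3 → d3 → d2 → d1.
Since 6 matches the lower bound, it is optimal.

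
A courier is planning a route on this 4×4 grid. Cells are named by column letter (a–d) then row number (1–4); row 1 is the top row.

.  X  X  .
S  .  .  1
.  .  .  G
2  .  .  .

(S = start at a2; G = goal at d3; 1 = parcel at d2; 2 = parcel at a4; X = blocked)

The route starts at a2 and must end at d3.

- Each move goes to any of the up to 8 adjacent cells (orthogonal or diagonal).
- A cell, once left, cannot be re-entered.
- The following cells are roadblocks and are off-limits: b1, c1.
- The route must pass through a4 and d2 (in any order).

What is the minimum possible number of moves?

Any route passes through a4 and d2 in some order between a2 and d3. Summing Chebyshev distances along each leg and taking the cheapest ordering (a2 → a4 → d2 → d3) gives a lower bound of 2 + 3 + 1 = 6 moves.
A route of 6 moves achieves this: a2 → a3 → a4 → b3 → c2 → d2 → d3.
Since 6 matches the lower bound, it is optimal.

6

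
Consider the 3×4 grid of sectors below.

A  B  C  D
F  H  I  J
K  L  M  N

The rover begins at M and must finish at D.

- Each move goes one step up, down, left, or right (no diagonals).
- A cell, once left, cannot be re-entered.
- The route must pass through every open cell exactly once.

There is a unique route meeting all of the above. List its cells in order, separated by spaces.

M N J I H L K F A B C D

Need to visit all 12 open cells exactly once, starting at M and ending at D.
Cell N has only two open neighbours (J and M), so the path must pass straight through it: one of those is the cell it's entered from and the other is where it exits.
Route from M: right to N, up to J, 2× left (reaching H), down to L, left to K, 2× up (reaching A), 3× right (reaching D) — 11 moves in all.
Check: all 12 open cells covered.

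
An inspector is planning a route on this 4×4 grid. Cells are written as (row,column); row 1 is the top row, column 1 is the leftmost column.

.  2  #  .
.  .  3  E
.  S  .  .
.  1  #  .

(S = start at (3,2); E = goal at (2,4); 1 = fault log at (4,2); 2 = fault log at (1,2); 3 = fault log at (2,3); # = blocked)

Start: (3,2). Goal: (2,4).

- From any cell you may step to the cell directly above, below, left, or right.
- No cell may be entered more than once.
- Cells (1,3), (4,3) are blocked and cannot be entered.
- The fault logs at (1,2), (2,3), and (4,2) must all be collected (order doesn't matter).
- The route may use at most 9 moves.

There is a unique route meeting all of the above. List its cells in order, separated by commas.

(3,2), (4,2), (4,1), (3,1), (2,1), (1,1), (1,2), (2,2), (2,3), (2,4)

Any route must reach (1,2), (2,3), and (4,2) and still end at (2,4) within 9 moves, so the order of the required stops is forced.
Route from (3,2): down 1 to (4,2), left 1 to (4,1), up 3 to (1,1), right 1 to (1,2), down 1 to (2,2), right 2 to (2,4) — 9 moves in all.
Check: all required cells visited; 9 ≤ 9 moves.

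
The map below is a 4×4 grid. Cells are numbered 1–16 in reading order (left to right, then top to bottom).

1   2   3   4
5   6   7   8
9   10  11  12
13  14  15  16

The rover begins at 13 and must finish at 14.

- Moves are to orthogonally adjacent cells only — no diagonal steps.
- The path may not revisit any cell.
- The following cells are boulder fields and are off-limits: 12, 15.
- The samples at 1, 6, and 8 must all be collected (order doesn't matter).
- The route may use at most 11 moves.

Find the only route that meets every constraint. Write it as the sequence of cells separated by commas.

Any route must reach 1, 6, and 8 and still end at 14 within 11 moves, so the order of the required stops is forced.
Route from 13: 3× up (reaching 1), 3× right (reaching 4), down to 8, 2× left (reaching 6), 2× down (reaching 14) — 11 moves in all.
Check: all required cells visited; 11 ≤ 11 moves.

13, 9, 5, 1, 2, 3, 4, 8, 7, 6, 10, 14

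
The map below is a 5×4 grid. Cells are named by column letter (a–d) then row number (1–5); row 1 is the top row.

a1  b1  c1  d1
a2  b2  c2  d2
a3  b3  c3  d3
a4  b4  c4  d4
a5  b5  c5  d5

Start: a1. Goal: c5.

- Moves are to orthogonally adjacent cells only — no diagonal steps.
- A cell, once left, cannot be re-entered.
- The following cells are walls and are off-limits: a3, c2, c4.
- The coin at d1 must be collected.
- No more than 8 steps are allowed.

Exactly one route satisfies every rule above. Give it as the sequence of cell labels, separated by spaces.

a1 b1 c1 d1 d2 d3 d4 d5 c5

Any route must reach d1 and still end at c5 within 8 moves, so the order of the required stops is forced.
Route from a1: right 3 to d1, down 4 to d5, left 1 to c5 — 8 moves in all.
Check: all required cells visited; 8 ≤ 8 moves.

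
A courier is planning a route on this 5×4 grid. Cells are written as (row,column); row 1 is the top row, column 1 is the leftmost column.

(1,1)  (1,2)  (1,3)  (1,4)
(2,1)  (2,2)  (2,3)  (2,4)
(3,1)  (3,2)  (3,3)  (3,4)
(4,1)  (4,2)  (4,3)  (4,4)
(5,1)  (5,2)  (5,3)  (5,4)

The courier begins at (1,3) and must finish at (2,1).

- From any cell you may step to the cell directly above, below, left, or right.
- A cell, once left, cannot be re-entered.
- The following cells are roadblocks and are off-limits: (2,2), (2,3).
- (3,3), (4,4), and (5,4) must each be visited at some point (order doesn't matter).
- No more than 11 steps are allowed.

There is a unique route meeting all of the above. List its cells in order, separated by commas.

The 11-move cap with required stops at (3,3), (4,4), (5,4) leaves no slack for detours.
Route from (1,3): right 1 to (1,4), down 4 to (5,4), left 1 to (5,3), up 2 to (3,3), left 2 to (3,1), up 1 to (2,1) — 11 moves in all.
Check: all required cells visited; 11 ≤ 11 moves.

(1,3), (1,4), (2,4), (3,4), (4,4), (5,4), (5,3), (4,3), (3,3), (3,2), (3,1), (2,1)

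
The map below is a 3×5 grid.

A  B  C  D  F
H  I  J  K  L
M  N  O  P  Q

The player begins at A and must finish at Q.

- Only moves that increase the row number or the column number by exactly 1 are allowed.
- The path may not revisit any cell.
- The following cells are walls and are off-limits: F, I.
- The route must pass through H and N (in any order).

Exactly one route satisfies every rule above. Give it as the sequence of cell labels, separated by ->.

Moves only go right or down, so the column and row indices never decrease.
Route from A: 2× down (reaching M), 4× right (reaching Q) — 6 moves in all.
Check: all required cells visited.

A -> H -> M -> N -> O -> P -> Q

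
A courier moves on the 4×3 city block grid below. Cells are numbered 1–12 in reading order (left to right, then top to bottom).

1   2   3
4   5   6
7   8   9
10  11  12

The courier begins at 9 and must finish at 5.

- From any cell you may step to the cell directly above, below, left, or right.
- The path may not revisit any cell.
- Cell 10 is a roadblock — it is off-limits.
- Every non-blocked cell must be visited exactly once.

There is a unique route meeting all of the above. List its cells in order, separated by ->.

9 -> 12 -> 11 -> 8 -> 7 -> 4 -> 1 -> 2 -> 3 -> 6 -> 5

Need to visit all 11 open cells exactly once, starting at 9 and ending at 5.
Cell 3 has only two open neighbours (6 and 2), so the path must pass straight through it: one of those is the cell it's entered from and the other is where it exits.
Route from 9: down to 12, left to 11, up to 8, left to 7, 2× up (reaching 1), 2× right (reaching 3), down to 6, left to 5 — 10 moves in all.
Check: all 11 open cells covered.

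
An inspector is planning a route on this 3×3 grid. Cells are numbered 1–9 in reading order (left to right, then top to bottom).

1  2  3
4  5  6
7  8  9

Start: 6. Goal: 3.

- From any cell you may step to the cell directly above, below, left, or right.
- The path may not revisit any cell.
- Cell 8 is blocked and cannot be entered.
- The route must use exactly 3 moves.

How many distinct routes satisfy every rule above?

Need simple routes of exactly 3 moves from 6 to 3 (Manhattan distance 1, so 1 moves are spent on a detour and 1 undoing it).
Enumerating: 6 5 2 3.
That gives 1 route.

1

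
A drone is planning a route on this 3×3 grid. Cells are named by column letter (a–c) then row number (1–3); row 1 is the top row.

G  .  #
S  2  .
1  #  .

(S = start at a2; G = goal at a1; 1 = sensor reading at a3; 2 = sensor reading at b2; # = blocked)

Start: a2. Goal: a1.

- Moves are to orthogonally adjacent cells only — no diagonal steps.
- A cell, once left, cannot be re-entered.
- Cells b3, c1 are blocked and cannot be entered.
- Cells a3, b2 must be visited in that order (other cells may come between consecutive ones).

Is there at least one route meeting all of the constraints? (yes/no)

no

a3 must be visited but has only one open neighbour (a2), and it is neither the start nor the goal — the route would have to enter and leave through a2, re-entering it.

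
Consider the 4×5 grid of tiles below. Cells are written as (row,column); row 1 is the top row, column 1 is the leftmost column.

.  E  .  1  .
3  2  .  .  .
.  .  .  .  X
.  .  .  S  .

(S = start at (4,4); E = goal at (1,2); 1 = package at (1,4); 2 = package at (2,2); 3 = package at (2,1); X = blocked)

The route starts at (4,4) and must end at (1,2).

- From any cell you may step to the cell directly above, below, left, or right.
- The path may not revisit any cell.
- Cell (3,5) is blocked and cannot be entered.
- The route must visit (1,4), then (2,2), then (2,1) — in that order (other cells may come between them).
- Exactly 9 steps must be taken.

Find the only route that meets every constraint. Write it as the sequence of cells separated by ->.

(4,4) -> (3,4) -> (2,4) -> (1,4) -> (1,3) -> (2,3) -> (2,2) -> (2,1) -> (1,1) -> (1,2)

The waypoints must appear in the order (1,4), (2,2), (2,1), with no cell reused.
Route from (4,4): up 3 to (1,4), left 1 to (1,3), down 1 to (2,3), left 2 to (2,1), up 1 to (1,1), right 1 to (1,2) — 9 moves in all.
Check: order respected (1 at step 3, 2 at step 6, 3 at step 7); 9 moves as required.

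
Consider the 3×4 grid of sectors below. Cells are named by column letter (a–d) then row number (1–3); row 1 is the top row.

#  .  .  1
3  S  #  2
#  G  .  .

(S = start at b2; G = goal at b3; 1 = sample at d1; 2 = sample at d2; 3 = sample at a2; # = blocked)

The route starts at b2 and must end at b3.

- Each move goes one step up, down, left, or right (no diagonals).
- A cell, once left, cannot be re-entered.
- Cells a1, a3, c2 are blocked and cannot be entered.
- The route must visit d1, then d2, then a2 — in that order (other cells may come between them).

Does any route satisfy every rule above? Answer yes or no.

no

a2 must be visited but has only one open neighbour (b2), and it is neither the start nor the goal — the route would have to enter and leave through b2, re-entering it.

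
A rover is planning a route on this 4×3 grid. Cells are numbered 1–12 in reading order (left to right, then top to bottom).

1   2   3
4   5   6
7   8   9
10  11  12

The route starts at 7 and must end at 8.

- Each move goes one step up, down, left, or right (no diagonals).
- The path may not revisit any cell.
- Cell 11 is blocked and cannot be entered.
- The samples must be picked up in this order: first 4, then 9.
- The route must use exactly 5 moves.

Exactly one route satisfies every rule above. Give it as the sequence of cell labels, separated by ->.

7 -> 4 -> 5 -> 6 -> 9 -> 8

The waypoints must appear in the order 4, 9, with no cell reused.
Route from 7: up 1 to 4, right 2 to 6, down 1 to 9, left 1 to 8 — 5 moves in all.
Check: order respected (4 at step 1, 9 at step 4); 5 moves as required.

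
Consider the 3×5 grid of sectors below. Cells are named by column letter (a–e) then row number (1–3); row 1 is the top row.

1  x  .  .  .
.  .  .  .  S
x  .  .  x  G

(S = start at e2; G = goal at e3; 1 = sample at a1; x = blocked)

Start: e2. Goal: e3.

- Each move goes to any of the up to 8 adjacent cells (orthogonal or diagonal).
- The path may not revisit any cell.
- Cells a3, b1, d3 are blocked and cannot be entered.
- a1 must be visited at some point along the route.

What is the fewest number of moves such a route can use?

9

Any route passes through a1 somewhere between e2 and e3. Summing Chebyshev distances along the two legs (e2 → a1 → e3) gives a lower bound of 4 + 4 = 8 moves.
The shortest route satisfying every rule uses 9 moves: e2 → d1 → c1 → b2 → a1 → a2 → b3 → c2 → d2 → e3.
The bound of 8 isn't tight here; checking systematically, no route of length 8 through 8 satisfies every constraint, so 9 is the minimum.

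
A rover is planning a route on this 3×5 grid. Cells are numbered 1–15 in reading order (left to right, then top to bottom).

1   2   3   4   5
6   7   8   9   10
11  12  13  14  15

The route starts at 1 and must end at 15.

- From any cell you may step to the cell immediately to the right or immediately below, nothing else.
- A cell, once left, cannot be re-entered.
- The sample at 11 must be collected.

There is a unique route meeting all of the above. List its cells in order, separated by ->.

1 -> 6 -> 11 -> 12 -> 13 -> 14 -> 15

Moves only go right or down, so the column and row indices never decrease.
Route from 1: down 2 to 11, right 4 to 15 — 6 moves in all.
Check: all required cells visited.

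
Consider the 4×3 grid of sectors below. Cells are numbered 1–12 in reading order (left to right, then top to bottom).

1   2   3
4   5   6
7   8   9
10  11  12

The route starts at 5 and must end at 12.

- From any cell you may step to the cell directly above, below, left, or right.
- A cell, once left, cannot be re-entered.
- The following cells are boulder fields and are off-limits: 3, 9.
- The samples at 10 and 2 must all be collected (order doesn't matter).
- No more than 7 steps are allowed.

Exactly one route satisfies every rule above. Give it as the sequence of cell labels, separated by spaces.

5 2 1 4 7 10 11 12

Any route must reach 10 and 2 and still end at 12 within 7 moves, so the order of the required stops is forced.
Route from 5: up 1 to 2, left 1 to 1, down 3 to 10, right 2 to 12 — 7 moves in all.
Check: all required cells visited; 7 ≤ 7 moves.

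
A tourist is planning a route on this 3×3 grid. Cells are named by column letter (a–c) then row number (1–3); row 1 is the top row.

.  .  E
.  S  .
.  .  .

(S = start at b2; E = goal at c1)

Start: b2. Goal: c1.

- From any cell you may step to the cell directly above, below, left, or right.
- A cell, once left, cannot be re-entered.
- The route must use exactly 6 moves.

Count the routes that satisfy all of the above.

2

Need simple routes of exactly 6 moves from b2 to c1 (Manhattan distance 2, so 2 moves are spent on a detour and 2 undoing it).
Enumerating: b2 b3 a3 a2 a1 b1 c1 | b2 a2 a3 b3 c3 c2 c1.
That gives 2 routes.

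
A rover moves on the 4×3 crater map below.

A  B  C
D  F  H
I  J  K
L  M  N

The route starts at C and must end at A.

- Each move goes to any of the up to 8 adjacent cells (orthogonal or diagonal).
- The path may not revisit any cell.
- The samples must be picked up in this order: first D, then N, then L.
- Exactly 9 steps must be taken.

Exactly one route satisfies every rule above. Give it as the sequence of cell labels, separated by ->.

The waypoints must appear in the order D, N, L, with no cell reused.
Route from C: left 1 to B, down-left 1 to D, down-right 2 to N, left 2 to L, up 1 to I, up-right 1 to F, up-left 1 to A — 9 moves in all.
Check: order respected (D at step 2, N at step 4, L at step 6); 9 moves as required.

C -> B -> D -> J -> N -> M -> L -> I -> F -> A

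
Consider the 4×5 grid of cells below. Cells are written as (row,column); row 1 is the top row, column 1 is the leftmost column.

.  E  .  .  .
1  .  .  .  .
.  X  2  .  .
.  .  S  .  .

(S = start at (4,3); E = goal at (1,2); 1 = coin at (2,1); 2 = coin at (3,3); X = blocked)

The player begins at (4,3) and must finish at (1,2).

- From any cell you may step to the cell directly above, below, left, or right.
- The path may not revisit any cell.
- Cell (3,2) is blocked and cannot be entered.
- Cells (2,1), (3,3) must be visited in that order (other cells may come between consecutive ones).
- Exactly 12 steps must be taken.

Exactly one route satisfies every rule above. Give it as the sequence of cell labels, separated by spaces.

The waypoints must appear in the order (2,1), (3,3), with no cell reused.
Route from (4,3): 2× left (reaching (4,1)), 2× up (reaching (2,1)), 2× right (reaching (2,3)), down to (3,3), right to (3,4), 2× up (reaching (1,4)), 2× left (reaching (1,2)) — 12 moves in all.
Check: order respected (1 at step 4, 2 at step 7); 12 moves as required.

(4,3) (4,2) (4,1) (3,1) (2,1) (2,2) (2,3) (3,3) (3,4) (2,4) (1,4) (1,3) (1,2)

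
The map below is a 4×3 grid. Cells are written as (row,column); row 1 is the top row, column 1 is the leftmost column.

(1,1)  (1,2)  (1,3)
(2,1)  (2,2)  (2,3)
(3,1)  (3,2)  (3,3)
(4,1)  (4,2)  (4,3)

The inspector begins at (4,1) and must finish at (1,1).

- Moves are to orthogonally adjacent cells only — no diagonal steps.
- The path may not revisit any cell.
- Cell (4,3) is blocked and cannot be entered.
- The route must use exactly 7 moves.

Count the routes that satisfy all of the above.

10

Need simple routes of exactly 7 moves from (4,1) to (1,1) (Manhattan distance 3, so 2 moves are spent on a detour and 2 undoing it).
Branch systematically from the start, pruning whenever the remaining move budget drops below the Manhattan distance to (1,1) or differs from it in parity. Grouping the completions by first move — via (3,1): 5; via (4,2): 5 — and summing: 5 + 5 = 10.
That gives 10 routes.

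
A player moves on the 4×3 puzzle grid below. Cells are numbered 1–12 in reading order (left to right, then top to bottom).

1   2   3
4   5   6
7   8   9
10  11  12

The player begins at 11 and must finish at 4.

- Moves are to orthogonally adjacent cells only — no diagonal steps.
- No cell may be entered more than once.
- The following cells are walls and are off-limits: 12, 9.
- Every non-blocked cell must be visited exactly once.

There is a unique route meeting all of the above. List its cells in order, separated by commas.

Need to visit all 10 open cells exactly once, starting at 11 and ending at 4.
Cell 10 has only two open neighbours (7 and 11), so the path must pass straight through it: one of those is the cell it's entered from and the other is where it exits.
Route from 11: left 1 to 10, up 1 to 7, right 1 to 8, up 1 to 5, right 1 to 6, up 1 to 3, left 2 to 1, down 1 to 4 — 9 moves in all.
Check: all 10 open cells covered.

11, 10, 7, 8, 5, 6, 3, 2, 1, 4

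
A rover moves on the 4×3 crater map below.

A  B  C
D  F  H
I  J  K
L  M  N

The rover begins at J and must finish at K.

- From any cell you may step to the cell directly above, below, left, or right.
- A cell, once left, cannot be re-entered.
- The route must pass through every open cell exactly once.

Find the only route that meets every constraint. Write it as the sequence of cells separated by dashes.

Need to visit all 12 open cells exactly once, starting at J and ending at K.
Cell L has only two open neighbours (I and M), so the path must pass straight through it: one of those is the cell it's entered from and the other is where it exits.
Route from J: up to F, right to H, up to C, 2× left (reaching A), 3× down (reaching L), 2× right (reaching N), up to K — 11 moves in all.
Check: all 12 open cells covered.

J - F - H - C - B - A - D - I - L - M - N - K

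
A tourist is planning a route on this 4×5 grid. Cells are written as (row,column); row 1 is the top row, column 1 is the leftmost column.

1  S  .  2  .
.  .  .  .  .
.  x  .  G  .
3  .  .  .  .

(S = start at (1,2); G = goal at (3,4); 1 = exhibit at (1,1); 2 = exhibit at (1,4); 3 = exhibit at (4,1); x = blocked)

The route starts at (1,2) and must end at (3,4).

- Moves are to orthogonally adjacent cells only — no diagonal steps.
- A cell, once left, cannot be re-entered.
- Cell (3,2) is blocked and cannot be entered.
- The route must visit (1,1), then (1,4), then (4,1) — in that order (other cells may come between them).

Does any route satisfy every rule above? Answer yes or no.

no

Ignoring the required order, 13 revisit-free routes from (1,2) to (3,4) pass through all of (1,1), (1,4), and (4,1); the waypoint orders that occur are (1,1) → (4,1) → (1,4) (13) — never (1,1) → (1,4) → (4,1).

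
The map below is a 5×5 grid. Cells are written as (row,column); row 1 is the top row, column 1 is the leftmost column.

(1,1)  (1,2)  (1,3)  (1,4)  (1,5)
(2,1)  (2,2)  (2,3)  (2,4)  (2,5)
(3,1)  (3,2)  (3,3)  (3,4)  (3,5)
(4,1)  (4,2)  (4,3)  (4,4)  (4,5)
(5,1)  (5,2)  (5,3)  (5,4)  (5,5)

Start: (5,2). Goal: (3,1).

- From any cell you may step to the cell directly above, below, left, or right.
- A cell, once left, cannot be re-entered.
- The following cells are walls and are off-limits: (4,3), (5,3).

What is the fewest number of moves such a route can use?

3

The Manhattan distance from (5,2) to (3,1) is |5−3| + |2−1| = 3, so at least 3 moves are needed.
A route of 3 moves achieves this: (5,2) → (4,2) → (3,2) → (3,1).
Since 3 matches the lower bound, it is optimal.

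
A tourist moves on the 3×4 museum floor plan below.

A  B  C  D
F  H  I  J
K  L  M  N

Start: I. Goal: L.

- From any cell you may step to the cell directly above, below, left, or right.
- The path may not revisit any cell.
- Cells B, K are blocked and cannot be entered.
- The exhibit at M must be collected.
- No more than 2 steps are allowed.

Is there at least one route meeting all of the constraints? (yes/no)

One route that works: I → M → L.

yes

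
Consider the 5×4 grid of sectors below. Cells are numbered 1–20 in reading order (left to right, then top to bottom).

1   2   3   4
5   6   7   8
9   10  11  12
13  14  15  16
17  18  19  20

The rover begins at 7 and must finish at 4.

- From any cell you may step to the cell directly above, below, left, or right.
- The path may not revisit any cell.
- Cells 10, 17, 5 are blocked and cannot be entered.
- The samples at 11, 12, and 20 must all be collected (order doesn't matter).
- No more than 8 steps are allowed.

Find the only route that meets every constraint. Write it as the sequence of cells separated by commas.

7, 11, 15, 19, 20, 16, 12, 8, 4

The budget equals the shortest possible length, so every move has to be on a shortest route through the required cells.
Route from 7: down 3 to 19, right 1 to 20, up 4 to 4 — 8 moves in all.
Check: all required cells visited; 8 ≤ 8 moves.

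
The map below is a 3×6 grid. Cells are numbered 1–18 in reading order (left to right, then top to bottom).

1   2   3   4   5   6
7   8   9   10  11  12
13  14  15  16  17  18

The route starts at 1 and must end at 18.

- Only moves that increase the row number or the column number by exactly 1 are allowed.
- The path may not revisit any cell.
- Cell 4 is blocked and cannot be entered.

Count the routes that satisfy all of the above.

A right/down-only route from 1 to 18 makes exactly 2 down-moves and 5 right-moves in some order.
With no other constraints that would be C(7,2) = 21 routes.
Subtract routes through each blocked cell (inclusion–exclusion for overlaps): − through 4: 6 → 15.
That gives 15 routes.

15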